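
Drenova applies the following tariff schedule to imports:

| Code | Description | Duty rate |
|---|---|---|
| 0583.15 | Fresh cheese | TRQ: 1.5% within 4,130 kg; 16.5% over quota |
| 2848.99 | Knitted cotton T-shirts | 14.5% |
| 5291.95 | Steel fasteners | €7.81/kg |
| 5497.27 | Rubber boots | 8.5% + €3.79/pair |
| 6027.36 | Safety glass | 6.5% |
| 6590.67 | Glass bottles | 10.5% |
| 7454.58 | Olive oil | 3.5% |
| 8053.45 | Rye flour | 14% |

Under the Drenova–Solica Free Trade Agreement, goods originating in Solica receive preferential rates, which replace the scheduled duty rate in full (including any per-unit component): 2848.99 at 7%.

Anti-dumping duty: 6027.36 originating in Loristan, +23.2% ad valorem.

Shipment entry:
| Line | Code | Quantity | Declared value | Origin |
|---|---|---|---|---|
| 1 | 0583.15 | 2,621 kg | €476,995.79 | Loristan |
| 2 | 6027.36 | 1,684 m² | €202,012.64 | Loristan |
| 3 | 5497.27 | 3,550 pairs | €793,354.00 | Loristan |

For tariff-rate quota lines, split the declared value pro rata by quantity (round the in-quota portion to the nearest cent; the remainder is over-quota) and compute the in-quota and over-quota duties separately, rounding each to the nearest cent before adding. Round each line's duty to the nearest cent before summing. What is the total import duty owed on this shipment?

€148,042.28

Line 1 (0583.15, Loristan, 2,621 kg, €476,995.79):
Code 0583.15 is under a tariff-rate quota (threshold 4,130 kg). Quantity 2,621 kg is within the quota, so the in-quota rate 1.5% applies to the full value.
Duty = €476,995.79 × 1.5% = €7,154.94.
Line 2 (6027.36, Loristan, 1,684 m², €202,012.64):
Base rate for 6027.36 is 6.5%.
Additional duty on 6027.36 from Loristan: +23.2%. Applied ad valorem rate: 6.5% + 23.2% = 29.7%.
Duty = €202,012.64 × 29.7% = €59,997.75.
Line 3 (5497.27, Loristan, 3,550 pairs, €793,354.00):
Base rate for 5497.27 is 8.5% + €3.79/pair.
Duty = €793,354.00 × 8.5% + 3,550 × €3.79 = €80,889.59.
Total = €7,154.94 + €59,997.75 + €80,889.59 = €148,042.28.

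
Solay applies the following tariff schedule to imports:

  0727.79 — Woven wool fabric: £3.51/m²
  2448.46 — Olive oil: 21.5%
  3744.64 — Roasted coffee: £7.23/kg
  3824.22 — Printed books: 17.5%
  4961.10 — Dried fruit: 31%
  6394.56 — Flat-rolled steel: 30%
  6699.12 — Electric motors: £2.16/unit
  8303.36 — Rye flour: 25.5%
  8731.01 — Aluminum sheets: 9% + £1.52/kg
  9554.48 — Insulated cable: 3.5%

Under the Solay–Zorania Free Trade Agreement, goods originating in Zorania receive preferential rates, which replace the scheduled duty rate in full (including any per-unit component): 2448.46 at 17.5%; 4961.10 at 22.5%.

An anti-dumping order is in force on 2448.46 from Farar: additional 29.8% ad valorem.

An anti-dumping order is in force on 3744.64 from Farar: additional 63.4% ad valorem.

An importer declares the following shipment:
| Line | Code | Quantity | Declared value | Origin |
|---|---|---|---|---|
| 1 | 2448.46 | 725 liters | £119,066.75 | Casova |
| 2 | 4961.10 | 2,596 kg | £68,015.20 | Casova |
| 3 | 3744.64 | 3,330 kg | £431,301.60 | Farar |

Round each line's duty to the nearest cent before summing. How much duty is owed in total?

£344,205.17

Line 1 (2448.46, Casova, 725 liters, £119,066.75):
Base rate for 2448.46 is 21.5%.
2448.46 has an FTA preferential rate, but origin Casova is not Zorania; base rate stands.
The additional-duty order on 2448.46 targets Farar, not Casova; it does not apply.
Duty = £119,066.75 × 21.5% = £25,599.35.
Line 2 (4961.10, Casova, 2,596 kg, £68,015.20):
Base rate for 4961.10 is 31%.
4961.10 has an FTA preferential rate, but origin Casova is not Zorania; base rate stands.
Duty = £68,015.20 × 31% = £21,084.71.
Line 3 (3744.64, Farar, 3,330 kg, £431,301.60):
Base rate for 3744.64 is £7.23/kg.
Additional duty on 3744.64 from Farar: +63.4% ad valorem. Applied ad valorem rate = 63.4%.
Duty = £431,301.60 × 63.4% + 3,330 × £7.23 = £297,521.11.
Total = £25,599.35 + £21,084.71 + £297,521.11 = £344,205.17.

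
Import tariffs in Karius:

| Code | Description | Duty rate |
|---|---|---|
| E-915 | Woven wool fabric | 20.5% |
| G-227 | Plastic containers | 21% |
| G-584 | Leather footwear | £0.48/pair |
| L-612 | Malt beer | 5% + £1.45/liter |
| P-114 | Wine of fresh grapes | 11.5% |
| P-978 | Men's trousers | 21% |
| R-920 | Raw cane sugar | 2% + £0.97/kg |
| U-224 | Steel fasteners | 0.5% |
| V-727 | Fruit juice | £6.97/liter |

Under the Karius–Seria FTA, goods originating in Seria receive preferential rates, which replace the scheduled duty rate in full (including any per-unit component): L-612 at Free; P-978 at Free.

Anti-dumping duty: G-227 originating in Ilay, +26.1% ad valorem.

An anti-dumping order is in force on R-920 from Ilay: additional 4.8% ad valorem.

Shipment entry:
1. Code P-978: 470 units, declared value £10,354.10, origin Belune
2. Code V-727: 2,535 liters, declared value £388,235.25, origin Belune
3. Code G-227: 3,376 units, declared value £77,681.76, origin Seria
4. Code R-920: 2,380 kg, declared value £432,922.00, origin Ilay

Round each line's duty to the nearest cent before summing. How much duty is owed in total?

£67,903.78

Line 1 (P-978, Belune, 470 units, £10,354.10):
Base rate for P-978 is 21%.
P-978 has an FTA preferential rate, but origin Belune is not Seria; base rate stands.
Duty = £10,354.10 × 21% = £2,174.36.
Line 2 (V-727, Belune, 2,535 liters, £388,235.25):
Base rate for V-727 is £6.97/liter.
Duty = 2,535 × £6.97 = £17,668.95.
Line 3 (G-227, Seria, 3,376 units, £77,681.76):
Base rate for G-227 is 21%.
Origin Seria is the FTA partner but G-227 is not on the preference list; base rate stands.
The additional-duty order on G-227 targets Ilay, not Seria; it does not apply.
Duty = £77,681.76 × 21% = £16,313.17.
Line 4 (R-920, Ilay, 2,380 kg, £432,922.00):
Base rate for R-920 is 2% + £0.97/kg.
Additional duty on R-920 from Ilay: +4.8%. Applied ad valorem rate: 2% + 4.8% = 6.8%.
Duty = £432,922.00 × 6.8% + 2,380 × £0.97 = £31,747.30.
Total = £2,174.36 + £17,668.95 + £16,313.17 + £31,747.30 = £67,903.78.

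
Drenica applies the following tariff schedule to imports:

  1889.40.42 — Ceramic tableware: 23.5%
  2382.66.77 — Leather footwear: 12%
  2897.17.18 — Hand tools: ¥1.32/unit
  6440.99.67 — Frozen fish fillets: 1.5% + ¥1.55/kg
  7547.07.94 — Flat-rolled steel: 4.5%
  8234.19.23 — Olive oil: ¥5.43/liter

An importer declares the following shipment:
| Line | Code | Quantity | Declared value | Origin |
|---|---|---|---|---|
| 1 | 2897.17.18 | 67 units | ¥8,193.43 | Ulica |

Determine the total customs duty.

Line 1 (2897.17.18, Ulica, 67 units, ¥8,193.43):
Base rate for 2897.17.18 is ¥1.32/unit.
Duty = 67 × ¥1.32 = ¥88.44.

¥88.44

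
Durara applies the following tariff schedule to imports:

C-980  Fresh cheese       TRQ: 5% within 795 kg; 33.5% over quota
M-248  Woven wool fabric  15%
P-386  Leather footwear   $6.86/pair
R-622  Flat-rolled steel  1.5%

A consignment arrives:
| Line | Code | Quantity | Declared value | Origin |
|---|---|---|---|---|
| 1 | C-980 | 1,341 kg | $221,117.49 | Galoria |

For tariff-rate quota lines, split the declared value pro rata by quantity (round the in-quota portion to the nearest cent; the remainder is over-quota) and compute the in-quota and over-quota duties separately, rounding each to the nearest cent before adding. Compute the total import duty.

Line 1 (C-980, Galoria, 1,341 kg, $221,117.49):
Code C-980 is under a tariff-rate quota (threshold 795 kg). In-quota: 795 kg at 5%; over-quota: 546 kg at 33.5%.
Pro-rata value split: in-quota = $221,117.49 × 795/1,341 = $131,087.55; over-quota = $221,117.49 − $131,087.55 = $90,029.94.
In-quota duty = $131,087.55 × 5% = $6,554.38. Over-quota duty = $90,029.94 × 33.5% = $30,160.03.
Line duty = $6,554.38 + $30,160.03 = $36,714.41.

$36,714.41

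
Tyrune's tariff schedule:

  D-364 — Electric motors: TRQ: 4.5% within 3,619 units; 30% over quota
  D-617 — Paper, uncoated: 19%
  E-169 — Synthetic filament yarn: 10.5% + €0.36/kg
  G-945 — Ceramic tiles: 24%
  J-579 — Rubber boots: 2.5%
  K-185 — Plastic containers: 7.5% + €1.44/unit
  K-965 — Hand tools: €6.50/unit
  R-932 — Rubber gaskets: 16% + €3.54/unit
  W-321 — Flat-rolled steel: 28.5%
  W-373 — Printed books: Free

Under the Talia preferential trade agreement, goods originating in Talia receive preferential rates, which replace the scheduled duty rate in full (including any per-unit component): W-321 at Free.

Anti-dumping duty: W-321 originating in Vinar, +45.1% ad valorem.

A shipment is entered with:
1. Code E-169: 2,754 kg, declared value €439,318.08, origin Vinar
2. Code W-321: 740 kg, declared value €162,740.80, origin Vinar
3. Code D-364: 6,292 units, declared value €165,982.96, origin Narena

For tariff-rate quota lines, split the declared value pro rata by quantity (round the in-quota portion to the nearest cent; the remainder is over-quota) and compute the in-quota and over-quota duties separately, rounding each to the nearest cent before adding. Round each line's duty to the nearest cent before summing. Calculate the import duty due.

€192,347.30

Line 1 (E-169, Vinar, 2,754 kg, €439,318.08):
Base rate for E-169 is 10.5% + €0.36/kg.
Duty = €439,318.08 × 10.5% + 2,754 × €0.36 = €47,119.84.
Line 2 (W-321, Vinar, 740 kg, €162,740.80):
Base rate for W-321 is 28.5%.
W-321 has an FTA preferential rate, but origin Vinar is not Talia; base rate stands.
Additional duty on W-321 from Vinar: +45.1%. Applied ad valorem rate: 28.5% + 45.1% = 73.6%.
Duty = €162,740.80 × 73.6% = €119,777.23.
Line 3 (D-364, Narena, 6,292 units, €165,982.96):
Code D-364 is under a tariff-rate quota (threshold 3,619 units). In-quota: 3,619 units at 4.5%; over-quota: 2,673 units at 30%.
Pro-rata value split: in-quota = €165,982.96 × 3,619/6,292 = €95,469.22; over-quota = €165,982.96 − €95,469.22 = €70,513.74.
In-quota duty = €95,469.22 × 4.5% = €4,296.11. Over-quota duty = €70,513.74 × 30% = €21,154.12.
Line duty = €4,296.11 + €21,154.12 = €25,450.23.
Total = €47,119.84 + €119,777.23 + €25,450.23 = €192,347.30.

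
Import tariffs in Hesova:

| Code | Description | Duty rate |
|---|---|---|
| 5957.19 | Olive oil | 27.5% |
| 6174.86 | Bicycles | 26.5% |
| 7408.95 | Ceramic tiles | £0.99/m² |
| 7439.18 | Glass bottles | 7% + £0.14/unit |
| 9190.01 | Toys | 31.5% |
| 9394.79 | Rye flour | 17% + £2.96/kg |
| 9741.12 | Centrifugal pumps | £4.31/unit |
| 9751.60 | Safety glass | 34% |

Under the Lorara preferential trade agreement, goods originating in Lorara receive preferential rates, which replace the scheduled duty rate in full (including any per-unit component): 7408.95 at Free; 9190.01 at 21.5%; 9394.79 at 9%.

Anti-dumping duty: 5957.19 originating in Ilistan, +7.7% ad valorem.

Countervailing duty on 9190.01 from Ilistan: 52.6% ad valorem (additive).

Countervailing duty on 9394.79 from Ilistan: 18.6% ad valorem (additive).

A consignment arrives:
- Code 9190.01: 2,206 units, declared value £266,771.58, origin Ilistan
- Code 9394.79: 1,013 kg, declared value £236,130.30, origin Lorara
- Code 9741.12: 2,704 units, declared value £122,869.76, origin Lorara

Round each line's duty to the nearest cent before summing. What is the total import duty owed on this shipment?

Line 1 (9190.01, Ilistan, 2,206 units, £266,771.58):
Base rate for 9190.01 is 31.5%.
9190.01 has an FTA preferential rate, but origin Ilistan is not Lorara; base rate stands.
Additional duty on 9190.01 from Ilistan: +52.6%. Applied ad valorem rate: 31.5% + 52.6% = 84.1%.
Duty = £266,771.58 × 84.1% = £224,354.90.
Line 2 (9394.79, Lorara, 1,013 kg, £236,130.30):
Base rate for 9394.79 is 17% + £2.96/kg.
Origin Lorara qualifies under the Hesova–Lorara agreement and 9394.79 is covered: preferential rate 9% applies instead.
The additional-duty order on 9394.79 targets Ilistan, not Lorara; it does not apply.
Duty = £236,130.30 × 9% = £21,251.73.
Line 3 (9741.12, Lorara, 2,704 units, £122,869.76):
Base rate for 9741.12 is £4.31/unit.
Origin Lorara is the FTA partner but 9741.12 is not on the preference list; base rate stands.
Duty = 2,704 × £4.31 = £11,654.24.
Total = £224,354.90 + £21,251.73 + £11,654.24 = £257,260.87.

£257,260.87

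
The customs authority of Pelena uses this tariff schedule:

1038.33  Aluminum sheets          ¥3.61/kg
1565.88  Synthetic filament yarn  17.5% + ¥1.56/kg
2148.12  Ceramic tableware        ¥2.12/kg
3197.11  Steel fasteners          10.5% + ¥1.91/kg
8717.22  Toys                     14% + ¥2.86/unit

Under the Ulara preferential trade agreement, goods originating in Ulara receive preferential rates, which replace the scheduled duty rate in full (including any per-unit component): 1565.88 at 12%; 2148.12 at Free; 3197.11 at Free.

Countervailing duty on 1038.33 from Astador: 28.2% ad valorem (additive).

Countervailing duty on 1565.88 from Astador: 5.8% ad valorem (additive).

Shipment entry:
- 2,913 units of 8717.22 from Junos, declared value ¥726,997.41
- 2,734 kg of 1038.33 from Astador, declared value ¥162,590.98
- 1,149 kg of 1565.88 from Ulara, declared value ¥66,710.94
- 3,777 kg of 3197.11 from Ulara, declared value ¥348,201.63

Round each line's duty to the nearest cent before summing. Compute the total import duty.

Line 1 (8717.22, Junos, 2,913 units, ¥726,997.41):
Base rate for 8717.22 is 14% + ¥2.86/unit.
Duty = ¥726,997.41 × 14% + 2,913 × ¥2.86 = ¥110,110.82.
Line 2 (1038.33, Astador, 2,734 kg, ¥162,590.98):
Base rate for 1038.33 is ¥3.61/kg.
Additional duty on 1038.33 from Astador: +28.2% ad valorem. Applied ad valorem rate = 28.2%.
Duty = ¥162,590.98 × 28.2% + 2,734 × ¥3.61 = ¥55,720.40.
Line 3 (1565.88, Ulara, 1,149 kg, ¥66,710.94):
Base rate for 1565.88 is 17.5% + ¥1.56/kg.
Origin Ulara qualifies under the Pelena–Ulara agreement and 1565.88 is covered: preferential rate 12% applies instead.
The additional-duty order on 1565.88 targets Astador, not Ulara; it does not apply.
Duty = ¥66,710.94 × 12% = ¥8,005.31.
Line 4 (3197.11, Ulara, 3,777 kg, ¥348,201.63):
Base rate for 3197.11 is 10.5% + ¥1.91/kg.
Origin Ulara qualifies under the Pelena–Ulara agreement and 3197.11 is covered: preferential rate Free applies instead.
Duty = ¥348,201.63 × 0% = ¥0.00.
Total = ¥110,110.82 + ¥55,720.40 + ¥8,005.31 + ¥0.00 = ¥173,836.53.

¥173,836.53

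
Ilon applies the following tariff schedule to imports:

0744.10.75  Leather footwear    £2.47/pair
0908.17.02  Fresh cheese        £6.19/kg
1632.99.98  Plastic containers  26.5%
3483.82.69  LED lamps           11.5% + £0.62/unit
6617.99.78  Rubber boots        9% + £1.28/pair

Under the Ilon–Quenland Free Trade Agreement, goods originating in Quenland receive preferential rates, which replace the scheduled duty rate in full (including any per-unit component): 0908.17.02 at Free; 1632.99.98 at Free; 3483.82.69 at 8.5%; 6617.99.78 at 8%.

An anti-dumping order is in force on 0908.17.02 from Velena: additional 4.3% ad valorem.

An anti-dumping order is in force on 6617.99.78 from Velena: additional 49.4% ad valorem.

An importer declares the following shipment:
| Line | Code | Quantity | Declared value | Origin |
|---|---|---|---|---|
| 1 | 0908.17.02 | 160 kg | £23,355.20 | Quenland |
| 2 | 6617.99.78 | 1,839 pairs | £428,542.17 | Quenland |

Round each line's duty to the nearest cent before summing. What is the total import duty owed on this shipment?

£34,283.37

Line 1 (0908.17.02, Quenland, 160 kg, £23,355.20):
Base rate for 0908.17.02 is £6.19/kg.
Origin Quenland qualifies under the Ilon–Quenland agreement and 0908.17.02 is covered: preferential rate Free applies instead.
The additional-duty order on 0908.17.02 targets Velena, not Quenland; it does not apply.
Duty = £23,355.20 × 0% = £0.00.
Line 2 (6617.99.78, Quenland, 1,839 pairs, £428,542.17):
Base rate for 6617.99.78 is 9% + £1.28/pair.
Origin Quenland qualifies under the Ilon–Quenland agreement and 6617.99.78 is covered: preferential rate 8% applies instead.
The additional-duty order on 6617.99.78 targets Velena, not Quenland; it does not apply.
Duty = £428,542.17 × 8% = £34,283.37.
Total = £0.00 + £34,283.37 = £34,283.37.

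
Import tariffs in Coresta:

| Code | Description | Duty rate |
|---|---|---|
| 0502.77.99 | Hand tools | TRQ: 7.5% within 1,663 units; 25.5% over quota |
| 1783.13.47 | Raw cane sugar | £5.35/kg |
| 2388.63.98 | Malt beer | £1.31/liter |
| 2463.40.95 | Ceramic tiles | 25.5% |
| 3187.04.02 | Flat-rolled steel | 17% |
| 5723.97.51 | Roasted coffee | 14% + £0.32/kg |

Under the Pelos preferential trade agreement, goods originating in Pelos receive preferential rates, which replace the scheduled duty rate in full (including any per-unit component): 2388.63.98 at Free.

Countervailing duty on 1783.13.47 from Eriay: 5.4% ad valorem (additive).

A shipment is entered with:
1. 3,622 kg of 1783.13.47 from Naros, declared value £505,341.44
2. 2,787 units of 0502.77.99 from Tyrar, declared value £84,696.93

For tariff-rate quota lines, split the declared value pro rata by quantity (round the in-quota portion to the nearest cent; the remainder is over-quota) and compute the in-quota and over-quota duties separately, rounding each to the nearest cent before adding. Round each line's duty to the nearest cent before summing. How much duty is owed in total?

£31,878.47

Line 1 (1783.13.47, Naros, 3,622 kg, £505,341.44):
Base rate for 1783.13.47 is £5.35/kg.
The additional-duty order on 1783.13.47 targets Eriay, not Naros; it does not apply.
Duty = 3,622 × £5.35 = £19,377.70.
Line 2 (0502.77.99, Tyrar, 2,787 units, £84,696.93):
Code 0502.77.99 is under a tariff-rate quota (threshold 1,663 units). In-quota: 1,663 units at 7.5%; over-quota: 1,124 units at 25.5%.
Pro-rata value split: in-quota = £84,696.93 × 1,663/2,787 = £50,538.57; over-quota = £84,696.93 − £50,538.57 = £34,158.36.
In-quota duty = £50,538.57 × 7.5% = £3,790.39. Over-quota duty = £34,158.36 × 25.5% = £8,710.38.
Line duty = £3,790.39 + £8,710.38 = £12,500.77.
Total = £19,377.70 + £12,500.77 = £31,878.47.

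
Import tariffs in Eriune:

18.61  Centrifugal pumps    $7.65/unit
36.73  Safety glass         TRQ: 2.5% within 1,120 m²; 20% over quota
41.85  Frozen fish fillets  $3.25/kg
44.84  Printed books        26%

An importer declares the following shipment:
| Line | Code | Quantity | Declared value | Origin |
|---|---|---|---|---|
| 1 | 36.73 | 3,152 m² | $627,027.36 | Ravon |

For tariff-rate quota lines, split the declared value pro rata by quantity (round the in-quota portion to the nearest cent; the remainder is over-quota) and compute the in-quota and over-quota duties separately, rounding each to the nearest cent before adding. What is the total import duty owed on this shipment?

$86,415.19

Line 1 (36.73, Ravon, 3,152 m², $627,027.36):
Code 36.73 is under a tariff-rate quota (threshold 1,120 m²). In-quota: 1,120 m² at 2.5%; over-quota: 2,032 m² at 20%.
Pro-rata value split: in-quota = $627,027.36 × 1,120/3,152 = $222,801.60; over-quota = $627,027.36 − $222,801.60 = $404,225.76.
In-quota duty = $222,801.60 × 2.5% = $5,570.04. Over-quota duty = $404,225.76 × 20% = $80,845.15.
Line duty = $5,570.04 + $80,845.15 = $86,415.19.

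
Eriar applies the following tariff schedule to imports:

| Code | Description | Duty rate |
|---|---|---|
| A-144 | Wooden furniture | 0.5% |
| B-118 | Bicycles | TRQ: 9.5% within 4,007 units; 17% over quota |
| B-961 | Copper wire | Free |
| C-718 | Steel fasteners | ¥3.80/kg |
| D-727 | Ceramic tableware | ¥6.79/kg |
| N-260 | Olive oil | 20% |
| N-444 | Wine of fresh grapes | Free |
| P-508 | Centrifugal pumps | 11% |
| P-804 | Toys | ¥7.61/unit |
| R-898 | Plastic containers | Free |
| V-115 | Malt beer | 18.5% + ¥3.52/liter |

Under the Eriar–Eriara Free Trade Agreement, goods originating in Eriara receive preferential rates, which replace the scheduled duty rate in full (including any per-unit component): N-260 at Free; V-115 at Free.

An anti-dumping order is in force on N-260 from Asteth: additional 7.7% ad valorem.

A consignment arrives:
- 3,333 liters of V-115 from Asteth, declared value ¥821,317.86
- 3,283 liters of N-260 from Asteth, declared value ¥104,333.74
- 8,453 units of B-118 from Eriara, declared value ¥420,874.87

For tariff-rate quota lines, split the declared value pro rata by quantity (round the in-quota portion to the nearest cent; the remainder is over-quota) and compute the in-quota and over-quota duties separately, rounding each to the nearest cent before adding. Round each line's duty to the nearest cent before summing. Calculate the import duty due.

¥249,162.00

Line 1 (V-115, Asteth, 3,333 liters, ¥821,317.86):
Base rate for V-115 is 18.5% + ¥3.52/liter.
V-115 has an FTA preferential rate, but origin Asteth is not Eriara; base rate stands.
Duty = ¥821,317.86 × 18.5% + 3,333 × ¥3.52 = ¥163,675.96.
Line 2 (N-260, Asteth, 3,283 liters, ¥104,333.74):
Base rate for N-260 is 20%.
N-260 has an FTA preferential rate, but origin Asteth is not Eriara; base rate stands.
Additional duty on N-260 from Asteth: +7.7%. Applied ad valorem rate: 20% + 7.7% = 27.7%.
Duty = ¥104,333.74 × 27.7% = ¥28,900.45.
Line 3 (B-118, Eriara, 8,453 units, ¥420,874.87):
Code B-118 is under a tariff-rate quota (threshold 4,007 units). In-quota: 4,007 units at 9.5%; over-quota: 4,446 units at 17%.
Pro-rata value split: in-quota = ¥420,874.87 × 4,007/8,453 = ¥199,508.53; over-quota = ¥420,874.87 − ¥199,508.53 = ¥221,366.34.
In-quota duty = ¥199,508.53 × 9.5% = ¥18,953.31. Over-quota duty = ¥221,366.34 × 17% = ¥37,632.28.
Line duty = ¥18,953.31 + ¥37,632.28 = ¥56,585.59.
Total = ¥163,675.96 + ¥28,900.45 + ¥56,585.59 = ¥249,162.00.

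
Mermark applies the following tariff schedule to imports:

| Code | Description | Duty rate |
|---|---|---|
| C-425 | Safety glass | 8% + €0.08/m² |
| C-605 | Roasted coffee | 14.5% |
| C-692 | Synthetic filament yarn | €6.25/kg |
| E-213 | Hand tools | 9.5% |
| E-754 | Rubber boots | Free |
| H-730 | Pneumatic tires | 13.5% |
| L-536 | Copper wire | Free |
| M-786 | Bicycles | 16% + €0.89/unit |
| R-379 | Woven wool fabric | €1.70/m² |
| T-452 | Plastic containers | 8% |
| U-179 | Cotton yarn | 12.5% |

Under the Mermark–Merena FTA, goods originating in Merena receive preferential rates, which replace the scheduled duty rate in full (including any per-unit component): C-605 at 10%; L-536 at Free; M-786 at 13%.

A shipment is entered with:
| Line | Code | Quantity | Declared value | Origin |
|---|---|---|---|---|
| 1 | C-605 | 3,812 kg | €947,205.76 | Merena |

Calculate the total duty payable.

Line 1 (C-605, Merena, 3,812 kg, €947,205.76):
Base rate for C-605 is 14.5%.
Origin Merena qualifies under the Mermark–Merena agreement and C-605 is covered: preferential rate 10% applies instead.
Duty = €947,205.76 × 10% = €94,720.58.

€94,720.58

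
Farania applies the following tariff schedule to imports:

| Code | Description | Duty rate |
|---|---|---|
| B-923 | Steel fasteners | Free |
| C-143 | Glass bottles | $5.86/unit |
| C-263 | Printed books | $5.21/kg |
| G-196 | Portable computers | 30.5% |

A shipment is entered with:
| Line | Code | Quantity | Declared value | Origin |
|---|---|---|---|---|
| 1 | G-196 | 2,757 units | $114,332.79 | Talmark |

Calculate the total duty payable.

$34,871.50

Line 1 (G-196, Talmark, 2,757 units, $114,332.79):
Base rate for G-196 is 30.5%.
Duty = $114,332.79 × 30.5% = $34,871.50.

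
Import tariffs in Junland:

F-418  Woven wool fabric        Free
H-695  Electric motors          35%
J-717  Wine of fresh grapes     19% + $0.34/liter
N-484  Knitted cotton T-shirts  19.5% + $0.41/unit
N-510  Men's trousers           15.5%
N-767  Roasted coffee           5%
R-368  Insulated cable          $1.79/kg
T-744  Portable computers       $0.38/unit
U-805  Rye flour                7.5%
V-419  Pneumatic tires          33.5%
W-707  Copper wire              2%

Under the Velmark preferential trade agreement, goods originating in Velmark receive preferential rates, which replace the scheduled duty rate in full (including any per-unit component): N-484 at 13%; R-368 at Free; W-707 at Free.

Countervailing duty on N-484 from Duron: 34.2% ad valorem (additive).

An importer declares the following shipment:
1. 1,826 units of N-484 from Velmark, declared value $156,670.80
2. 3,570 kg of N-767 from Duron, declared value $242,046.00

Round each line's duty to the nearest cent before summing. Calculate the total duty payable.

Line 1 (N-484, Velmark, 1,826 units, $156,670.80):
Base rate for N-484 is 19.5% + $0.41/unit.
Origin Velmark qualifies under the Junland–Velmark agreement and N-484 is covered: preferential rate 13% applies instead.
The additional-duty order on N-484 targets Duron, not Velmark; it does not apply.
Duty = $156,670.80 × 13% = $20,367.20.
Line 2 (N-767, Duron, 3,570 kg, $242,046.00):
Base rate for N-767 is 5%.
Duty = $242,046.00 × 5% = $12,102.30.
Total = $20,367.20 + $12,102.30 = $32,469.50.

$32,469.50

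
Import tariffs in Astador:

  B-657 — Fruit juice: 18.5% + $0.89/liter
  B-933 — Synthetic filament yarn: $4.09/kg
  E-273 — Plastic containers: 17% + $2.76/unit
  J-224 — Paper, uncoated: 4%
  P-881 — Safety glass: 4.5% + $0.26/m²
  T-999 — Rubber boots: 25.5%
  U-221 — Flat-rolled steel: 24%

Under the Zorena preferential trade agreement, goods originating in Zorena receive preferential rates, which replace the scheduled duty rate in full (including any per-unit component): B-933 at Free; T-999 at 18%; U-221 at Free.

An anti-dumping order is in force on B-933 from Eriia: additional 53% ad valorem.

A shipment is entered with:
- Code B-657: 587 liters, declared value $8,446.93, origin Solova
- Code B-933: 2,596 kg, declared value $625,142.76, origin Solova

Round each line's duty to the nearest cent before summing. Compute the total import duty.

$12,702.75

Line 1 (B-657, Solova, 587 liters, $8,446.93):
Base rate for B-657 is 18.5% + $0.89/liter.
Duty = $8,446.93 × 18.5% + 587 × $0.89 = $2,085.11.
Line 2 (B-933, Solova, 2,596 kg, $625,142.76):
Base rate for B-933 is $4.09/kg.
B-933 has an FTA preferential rate, but origin Solova is not Zorena; base rate stands.
The additional-duty order on B-933 targets Eriia, not Solova; it does not apply.
Duty = 2,596 × $4.09 = $10,617.64.
Total = $2,085.11 + $10,617.64 = $12,702.75.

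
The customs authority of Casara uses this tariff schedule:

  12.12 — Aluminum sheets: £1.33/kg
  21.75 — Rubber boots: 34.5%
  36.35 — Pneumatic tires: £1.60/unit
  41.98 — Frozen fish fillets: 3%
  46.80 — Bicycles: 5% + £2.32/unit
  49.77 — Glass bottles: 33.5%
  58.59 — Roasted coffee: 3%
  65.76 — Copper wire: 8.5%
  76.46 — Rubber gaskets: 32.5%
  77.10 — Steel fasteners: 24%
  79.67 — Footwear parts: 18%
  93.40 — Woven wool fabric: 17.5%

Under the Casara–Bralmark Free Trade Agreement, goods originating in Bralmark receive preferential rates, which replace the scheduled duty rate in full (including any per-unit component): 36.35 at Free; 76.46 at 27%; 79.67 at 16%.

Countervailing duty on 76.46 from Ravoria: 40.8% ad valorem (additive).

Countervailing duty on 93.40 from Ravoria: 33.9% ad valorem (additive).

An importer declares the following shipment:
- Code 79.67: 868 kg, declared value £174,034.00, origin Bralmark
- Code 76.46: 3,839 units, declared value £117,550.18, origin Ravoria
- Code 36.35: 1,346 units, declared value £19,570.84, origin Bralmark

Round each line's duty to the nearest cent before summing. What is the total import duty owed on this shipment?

Line 1 (79.67, Bralmark, 868 kg, £174,034.00):
Base rate for 79.67 is 18%.
Origin Bralmark qualifies under the Casara–Bralmark agreement and 79.67 is covered: preferential rate 16% applies instead.
Duty = £174,034.00 × 16% = £27,845.44.
Line 2 (76.46, Ravoria, 3,839 units, £117,550.18):
Base rate for 76.46 is 32.5%.
76.46 has an FTA preferential rate, but origin Ravoria is not Bralmark; base rate stands.
Additional duty on 76.46 from Ravoria: +40.8%. Applied ad valorem rate: 32.5% + 40.8% = 73.3%.
Duty = £117,550.18 × 73.3% = £86,164.28.
Line 3 (36.35, Bralmark, 1,346 units, £19,570.84):
Base rate for 36.35 is £1.60/unit.
Origin Bralmark qualifies under the Casara–Bralmark agreement and 36.35 is covered: preferential rate Free applies instead.
Duty = £19,570.84 × 0% = £0.00.
Total = £27,845.44 + £86,164.28 + £0.00 = £114,009.72.

£114,009.72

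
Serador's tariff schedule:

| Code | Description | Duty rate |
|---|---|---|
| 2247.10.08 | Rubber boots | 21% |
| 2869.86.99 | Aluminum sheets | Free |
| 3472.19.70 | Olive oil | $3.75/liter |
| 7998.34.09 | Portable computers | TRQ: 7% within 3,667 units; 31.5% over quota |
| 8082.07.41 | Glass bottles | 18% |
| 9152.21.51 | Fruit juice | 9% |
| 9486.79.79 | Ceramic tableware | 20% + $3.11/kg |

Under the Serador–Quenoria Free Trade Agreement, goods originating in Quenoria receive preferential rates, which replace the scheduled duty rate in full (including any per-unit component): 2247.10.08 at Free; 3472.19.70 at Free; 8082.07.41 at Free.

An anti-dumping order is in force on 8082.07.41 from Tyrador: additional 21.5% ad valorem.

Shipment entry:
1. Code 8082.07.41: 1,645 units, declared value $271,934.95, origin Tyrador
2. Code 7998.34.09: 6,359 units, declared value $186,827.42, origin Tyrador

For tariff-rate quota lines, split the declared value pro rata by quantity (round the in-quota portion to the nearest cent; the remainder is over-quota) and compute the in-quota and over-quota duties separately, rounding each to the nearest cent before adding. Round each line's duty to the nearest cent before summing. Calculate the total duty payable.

Line 1 (8082.07.41, Tyrador, 1,645 units, $271,934.95):
Base rate for 8082.07.41 is 18%.
8082.07.41 has an FTA preferential rate, but origin Tyrador is not Quenoria; base rate stands.
Additional duty on 8082.07.41 from Tyrador: +21.5%. Applied ad valorem rate: 18% + 21.5% = 39.5%.
Duty = $271,934.95 × 39.5% = $107,414.31.
Line 2 (7998.34.09, Tyrador, 6,359 units, $186,827.42):
Code 7998.34.09 is under a tariff-rate quota (threshold 3,667 units). In-quota: 3,667 units at 7%; over-quota: 2,692 units at 31.5%.
Pro-rata value split: in-quota = $186,827.42 × 3,667/6,359 = $107,736.46; over-quota = $186,827.42 − $107,736.46 = $79,090.96.
In-quota duty = $107,736.46 × 7% = $7,541.55. Over-quota duty = $79,090.96 × 31.5% = $24,913.65.
Line duty = $7,541.55 + $24,913.65 = $32,455.20.
Total = $107,414.31 + $32,455.20 = $139,869.51.

$139,869.51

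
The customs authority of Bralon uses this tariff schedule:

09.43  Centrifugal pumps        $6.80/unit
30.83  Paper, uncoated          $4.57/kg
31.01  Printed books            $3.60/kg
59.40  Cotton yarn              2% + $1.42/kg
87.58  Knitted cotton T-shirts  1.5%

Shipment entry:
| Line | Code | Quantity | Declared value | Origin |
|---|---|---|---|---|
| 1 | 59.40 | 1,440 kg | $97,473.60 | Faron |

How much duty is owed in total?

$3,994.27

Line 1 (59.40, Faron, 1,440 kg, $97,473.60):
Base rate for 59.40 is 2% + $1.42/kg.
Duty = $97,473.60 × 2% + 1,440 × $1.42 = $3,994.27.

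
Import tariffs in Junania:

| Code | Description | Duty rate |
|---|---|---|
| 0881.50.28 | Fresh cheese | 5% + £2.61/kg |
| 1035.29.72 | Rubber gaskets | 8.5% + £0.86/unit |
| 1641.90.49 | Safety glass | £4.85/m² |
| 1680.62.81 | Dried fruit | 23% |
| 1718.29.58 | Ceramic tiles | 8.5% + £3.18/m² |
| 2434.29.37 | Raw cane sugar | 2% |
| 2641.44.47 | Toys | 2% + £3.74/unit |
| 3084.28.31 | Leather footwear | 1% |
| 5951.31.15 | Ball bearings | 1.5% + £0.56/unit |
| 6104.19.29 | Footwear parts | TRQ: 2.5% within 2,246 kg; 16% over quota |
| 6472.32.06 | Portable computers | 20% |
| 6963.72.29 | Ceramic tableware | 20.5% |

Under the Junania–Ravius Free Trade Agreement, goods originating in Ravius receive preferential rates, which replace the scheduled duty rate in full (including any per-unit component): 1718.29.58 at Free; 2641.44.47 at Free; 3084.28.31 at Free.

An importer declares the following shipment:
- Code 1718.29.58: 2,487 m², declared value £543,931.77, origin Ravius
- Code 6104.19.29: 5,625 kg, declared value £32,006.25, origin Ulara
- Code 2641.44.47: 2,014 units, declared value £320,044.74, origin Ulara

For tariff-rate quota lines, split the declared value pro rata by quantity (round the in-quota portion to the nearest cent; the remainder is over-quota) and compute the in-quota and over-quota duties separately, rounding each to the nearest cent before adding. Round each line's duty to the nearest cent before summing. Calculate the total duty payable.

£17,328.98

Line 1 (1718.29.58, Ravius, 2,487 m², £543,931.77):
Base rate for 1718.29.58 is 8.5% + £3.18/m².
Origin Ravius qualifies under the Junania–Ravius agreement and 1718.29.58 is covered: preferential rate Free applies instead.
Duty = £543,931.77 × 0% = £0.00.
Line 2 (6104.19.29, Ulara, 5,625 kg, £32,006.25):
Code 6104.19.29 is under a tariff-rate quota (threshold 2,246 kg). In-quota: 2,246 kg at 2.5%; over-quota: 3,379 kg at 16%.
Pro-rata value split: in-quota = £32,006.25 × 2,246/5,625 = £12,779.74; over-quota = £32,006.25 − £12,779.74 = £19,226.51.
In-quota duty = £12,779.74 × 2.5% = £319.49. Over-quota duty = £19,226.51 × 16% = £3,076.24.
Line duty = £319.49 + £3,076.24 = £3,395.73.
Line 3 (2641.44.47, Ulara, 2,014 units, £320,044.74):
Base rate for 2641.44.47 is 2% + £3.74/unit.
2641.44.47 has an FTA preferential rate, but origin Ulara is not Ravius; base rate stands.
Duty = £320,044.74 × 2% + 2,014 × £3.74 = £13,933.25.
Total = £0.00 + £3,395.73 + £13,933.25 = £17,328.98.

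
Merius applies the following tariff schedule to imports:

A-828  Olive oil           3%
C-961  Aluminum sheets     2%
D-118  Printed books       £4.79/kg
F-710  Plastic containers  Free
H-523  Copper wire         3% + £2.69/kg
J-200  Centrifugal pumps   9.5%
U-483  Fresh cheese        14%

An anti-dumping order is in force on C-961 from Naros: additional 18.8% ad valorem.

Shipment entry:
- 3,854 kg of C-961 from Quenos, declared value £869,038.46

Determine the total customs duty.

Line 1 (C-961, Quenos, 3,854 kg, £869,038.46):
Base rate for C-961 is 2%.
The additional-duty order on C-961 targets Naros, not Quenos; it does not apply.
Duty = £869,038.46 × 2% = £17,380.77.

£17,380.77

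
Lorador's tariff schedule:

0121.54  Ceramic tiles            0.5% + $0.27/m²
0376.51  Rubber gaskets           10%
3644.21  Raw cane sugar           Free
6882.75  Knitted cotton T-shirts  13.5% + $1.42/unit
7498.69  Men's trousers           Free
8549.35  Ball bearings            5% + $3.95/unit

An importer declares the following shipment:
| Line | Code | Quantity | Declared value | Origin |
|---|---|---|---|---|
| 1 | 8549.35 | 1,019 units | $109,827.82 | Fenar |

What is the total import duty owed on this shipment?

$9,516.44

Line 1 (8549.35, Fenar, 1,019 units, $109,827.82):
Base rate for 8549.35 is 5% + $3.95/unit.
Duty = $109,827.82 × 5% + 1,019 × $3.95 = $9,516.44.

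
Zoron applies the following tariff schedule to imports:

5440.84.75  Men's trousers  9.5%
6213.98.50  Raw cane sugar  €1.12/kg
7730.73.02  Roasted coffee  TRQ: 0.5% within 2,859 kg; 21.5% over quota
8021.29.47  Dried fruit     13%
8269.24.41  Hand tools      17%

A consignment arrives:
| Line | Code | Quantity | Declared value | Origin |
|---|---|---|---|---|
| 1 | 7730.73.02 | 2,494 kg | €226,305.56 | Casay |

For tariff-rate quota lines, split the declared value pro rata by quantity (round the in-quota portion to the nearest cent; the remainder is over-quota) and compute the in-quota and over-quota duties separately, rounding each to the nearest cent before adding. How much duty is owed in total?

€1,131.53

Line 1 (7730.73.02, Casay, 2,494 kg, €226,305.56):
Code 7730.73.02 is under a tariff-rate quota (threshold 2,859 kg). Quantity 2,494 kg is within the quota, so the in-quota rate 0.5% applies to the full value.
Duty = €226,305.56 × 0.5% = €1,131.53.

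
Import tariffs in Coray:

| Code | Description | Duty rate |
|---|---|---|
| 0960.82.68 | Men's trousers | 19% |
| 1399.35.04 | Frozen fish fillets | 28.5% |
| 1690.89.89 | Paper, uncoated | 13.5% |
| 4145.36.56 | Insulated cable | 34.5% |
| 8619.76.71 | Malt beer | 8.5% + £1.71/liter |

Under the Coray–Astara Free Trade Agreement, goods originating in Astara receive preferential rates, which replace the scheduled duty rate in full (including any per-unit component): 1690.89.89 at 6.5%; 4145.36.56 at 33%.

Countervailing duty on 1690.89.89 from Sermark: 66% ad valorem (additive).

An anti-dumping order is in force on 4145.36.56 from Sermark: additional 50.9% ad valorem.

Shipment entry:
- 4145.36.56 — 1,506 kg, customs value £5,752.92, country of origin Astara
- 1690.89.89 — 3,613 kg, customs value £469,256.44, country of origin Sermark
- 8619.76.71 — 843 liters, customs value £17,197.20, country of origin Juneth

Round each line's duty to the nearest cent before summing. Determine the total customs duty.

Line 1 (4145.36.56, Astara, 1,506 kg, £5,752.92):
Base rate for 4145.36.56 is 34.5%.
Origin Astara qualifies under the Coray–Astara agreement and 4145.36.56 is covered: preferential rate 33% applies instead.
The additional-duty order on 4145.36.56 targets Sermark, not Astara; it does not apply.
Duty = £5,752.92 × 33% = £1,898.46.
Line 2 (1690.89.89, Sermark, 3,613 kg, £469,256.44):
Base rate for 1690.89.89 is 13.5%.
1690.89.89 has an FTA preferential rate, but origin Sermark is not Astara; base rate stands.
Additional duty on 1690.89.89 from Sermark: +66%. Applied ad valorem rate: 13.5% + 66% = 79.5%.
Duty = £469,256.44 × 79.5% = £373,058.87.
Line 3 (8619.76.71, Juneth, 843 liters, £17,197.20):
Base rate for 8619.76.71 is 8.5% + £1.71/liter.
Duty = £17,197.20 × 8.5% + 843 × £1.71 = £2,903.29.
Total = £1,898.46 + £373,058.87 + £2,903.29 = £377,860.62.

£377,860.62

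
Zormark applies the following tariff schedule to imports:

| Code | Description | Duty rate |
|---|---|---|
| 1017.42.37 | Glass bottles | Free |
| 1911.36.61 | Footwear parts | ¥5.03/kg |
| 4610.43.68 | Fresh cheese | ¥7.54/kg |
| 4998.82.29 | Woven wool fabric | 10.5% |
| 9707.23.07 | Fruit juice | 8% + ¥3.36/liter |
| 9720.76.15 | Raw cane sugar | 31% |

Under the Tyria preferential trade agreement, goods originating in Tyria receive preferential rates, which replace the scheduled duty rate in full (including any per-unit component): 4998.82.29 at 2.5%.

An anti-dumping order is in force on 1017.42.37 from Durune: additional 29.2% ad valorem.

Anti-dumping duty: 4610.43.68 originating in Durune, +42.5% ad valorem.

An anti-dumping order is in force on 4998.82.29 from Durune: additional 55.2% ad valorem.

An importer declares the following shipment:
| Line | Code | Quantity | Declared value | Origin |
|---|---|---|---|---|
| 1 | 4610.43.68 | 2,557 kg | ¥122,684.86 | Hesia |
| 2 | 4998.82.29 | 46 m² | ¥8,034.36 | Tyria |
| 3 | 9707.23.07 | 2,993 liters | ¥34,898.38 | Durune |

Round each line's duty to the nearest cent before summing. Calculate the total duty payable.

¥32,328.99

Line 1 (4610.43.68, Hesia, 2,557 kg, ¥122,684.86):
Base rate for 4610.43.68 is ¥7.54/kg.
The additional-duty order on 4610.43.68 targets Durune, not Hesia; it does not apply.
Duty = 2,557 × ¥7.54 = ¥19,279.78.
Line 2 (4998.82.29, Tyria, 46 m², ¥8,034.36):
Base rate for 4998.82.29 is 10.5%.
Origin Tyria qualifies under the Zormark–Tyria agreement and 4998.82.29 is covered: preferential rate 2.5% applies instead.
The additional-duty order on 4998.82.29 targets Durune, not Tyria; it does not apply.
Duty = ¥8,034.36 × 2.5% = ¥200.86.
Line 3 (9707.23.07, Durune, 2,993 liters, ¥34,898.38):
Base rate for 9707.23.07 is 8% + ¥3.36/liter.
Duty = ¥34,898.38 × 8% + 2,993 × ¥3.36 = ¥12,848.35.
Total = ¥19,279.78 + ¥200.86 + ¥12,848.35 = ¥32,328.99.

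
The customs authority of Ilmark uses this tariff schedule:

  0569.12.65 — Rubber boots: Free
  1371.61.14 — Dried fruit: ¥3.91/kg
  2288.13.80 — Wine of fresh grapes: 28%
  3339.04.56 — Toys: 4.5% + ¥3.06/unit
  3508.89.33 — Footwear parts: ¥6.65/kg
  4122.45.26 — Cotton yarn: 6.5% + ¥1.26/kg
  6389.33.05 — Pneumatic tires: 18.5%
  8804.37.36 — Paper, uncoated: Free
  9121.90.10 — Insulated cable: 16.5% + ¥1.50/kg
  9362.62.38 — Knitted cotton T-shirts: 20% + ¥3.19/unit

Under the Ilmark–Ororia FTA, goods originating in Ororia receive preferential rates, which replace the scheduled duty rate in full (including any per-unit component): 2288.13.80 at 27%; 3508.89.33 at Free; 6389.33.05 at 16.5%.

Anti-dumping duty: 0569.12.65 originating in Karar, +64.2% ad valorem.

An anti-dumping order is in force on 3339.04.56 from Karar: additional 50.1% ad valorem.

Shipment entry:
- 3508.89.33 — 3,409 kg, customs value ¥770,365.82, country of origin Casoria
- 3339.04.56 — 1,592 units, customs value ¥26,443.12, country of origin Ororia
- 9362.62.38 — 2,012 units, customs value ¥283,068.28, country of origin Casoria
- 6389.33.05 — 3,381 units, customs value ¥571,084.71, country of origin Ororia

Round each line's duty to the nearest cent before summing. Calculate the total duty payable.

¥185,992.23

Line 1 (3508.89.33, Casoria, 3,409 kg, ¥770,365.82):
Base rate for 3508.89.33 is ¥6.65/kg.
3508.89.33 has an FTA preferential rate, but origin Casoria is not Ororia; base rate stands.
Duty = 3,409 × ¥6.65 = ¥22,669.85.
Line 2 (3339.04.56, Ororia, 1,592 units, ¥26,443.12):
Base rate for 3339.04.56 is 4.5% + ¥3.06/unit.
Origin Ororia is the FTA partner but 3339.04.56 is not on the preference list; base rate stands.
The additional-duty order on 3339.04.56 targets Karar, not Ororia; it does not apply.
Duty = ¥26,443.12 × 4.5% + 1,592 × ¥3.06 = ¥6,061.46.
Line 3 (9362.62.38, Casoria, 2,012 units, ¥283,068.28):
Base rate for 9362.62.38 is 20% + ¥3.19/unit.
Duty = ¥283,068.28 × 20% + 2,012 × ¥3.19 = ¥63,031.94.
Line 4 (6389.33.05, Ororia, 3,381 units, ¥571,084.71):
Base rate for 6389.33.05 is 18.5%.
Origin Ororia qualifies under the Ilmark–Ororia agreement and 6389.33.05 is covered: preferential rate 16.5% applies instead.
Duty = ¥571,084.71 × 16.5% = ¥94,228.98.
Total = ¥22,669.85 + ¥6,061.46 + ¥63,031.94 + ¥94,228.98 = ¥185,992.23.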